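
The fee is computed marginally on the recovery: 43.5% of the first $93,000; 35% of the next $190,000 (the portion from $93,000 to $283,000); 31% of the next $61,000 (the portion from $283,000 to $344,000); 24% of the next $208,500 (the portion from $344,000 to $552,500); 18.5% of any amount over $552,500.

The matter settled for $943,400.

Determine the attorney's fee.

$248,221.50

First $93,000 at 43.5% = $40,455.00
Next $190,000 at 35% = $66,500.00
Next $61,000 at 31% = $18,910.00
Next $208,500 at 24% = $50,040.00
Remaining $390,900 at 18.5% = $72,316.50
Fee: $40,455.00 + $66,500.00 + $18,910.00 + $50,040.00 + $72,316.50 = $248,221.50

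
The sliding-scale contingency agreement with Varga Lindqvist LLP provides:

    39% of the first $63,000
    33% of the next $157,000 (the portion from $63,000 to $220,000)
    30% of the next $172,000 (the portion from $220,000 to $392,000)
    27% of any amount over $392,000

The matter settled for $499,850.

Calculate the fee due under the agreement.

$157,099.50

First $63,000 at 39% = $24,570.00
Next $157,000 at 33% = $51,810.00
Next $172,000 at 30% = $51,600.00
Remaining $107,850 at 27% = $29,119.50
Fee: $24,570.00 + $51,810.00 + $51,600.00 + $29,119.50 = $157,099.50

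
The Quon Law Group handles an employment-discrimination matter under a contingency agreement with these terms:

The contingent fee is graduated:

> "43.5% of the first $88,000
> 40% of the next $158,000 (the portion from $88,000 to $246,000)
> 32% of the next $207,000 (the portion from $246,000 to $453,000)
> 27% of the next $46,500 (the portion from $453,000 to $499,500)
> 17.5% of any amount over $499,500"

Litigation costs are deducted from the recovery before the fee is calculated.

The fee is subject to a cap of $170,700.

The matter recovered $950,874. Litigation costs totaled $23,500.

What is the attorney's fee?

$170,700.00

Fee base (net of costs): $950,874 − $23,500 = $927,374
First $88,000 at 43.5% = $38,280.00
Next $158,000 at 40% = $63,200.00
Next $207,000 at 32% = $66,240.00
Next $46,500 at 27% = $12,555.00
Remaining $427,874 at 17.5% = $74,877.95
Fee: $38,280.00 + $63,200.00 + $66,240.00 + $12,555.00 + $74,877.95 = $255,152.95
$255,152.95 exceeds the $170,700 cap, so the fee is capped at $170,700.00.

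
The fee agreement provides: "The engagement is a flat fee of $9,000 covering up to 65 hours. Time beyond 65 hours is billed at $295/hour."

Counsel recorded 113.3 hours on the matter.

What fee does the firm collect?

Flat fee: $9,000.00
Excess hours: 113.3 − 65 = 48.3
Overrun: 48.3 × $295 = $14,248.50
Total: $9,000.00 + $14,248.50 = $23,248.50

$23,248.50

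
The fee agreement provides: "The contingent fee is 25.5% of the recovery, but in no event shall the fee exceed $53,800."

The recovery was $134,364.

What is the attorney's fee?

$34,262.82

25.5% of $134,364 = $34,262.82
That is under the $53,800 cap.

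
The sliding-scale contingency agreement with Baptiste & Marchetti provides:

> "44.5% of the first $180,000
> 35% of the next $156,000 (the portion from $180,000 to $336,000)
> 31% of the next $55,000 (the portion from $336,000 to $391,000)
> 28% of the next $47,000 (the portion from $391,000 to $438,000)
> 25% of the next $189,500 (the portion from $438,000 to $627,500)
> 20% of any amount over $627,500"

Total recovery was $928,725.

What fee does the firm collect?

First $180,000 at 44.5% = $80,100.00
Next $156,000 at 35% = $54,600.00
Next $55,000 at 31% = $17,050.00
Next $47,000 at 28% = $13,160.00
Next $189,500 at 25% = $47,375.00
Remaining $301,225 at 20% = $60,245.00
Fee: $80,100.00 + $54,600.00 + $17,050.00 + $13,160.00 + $47,375.00 + $60,245.00 = $272,530.00

$272,530.00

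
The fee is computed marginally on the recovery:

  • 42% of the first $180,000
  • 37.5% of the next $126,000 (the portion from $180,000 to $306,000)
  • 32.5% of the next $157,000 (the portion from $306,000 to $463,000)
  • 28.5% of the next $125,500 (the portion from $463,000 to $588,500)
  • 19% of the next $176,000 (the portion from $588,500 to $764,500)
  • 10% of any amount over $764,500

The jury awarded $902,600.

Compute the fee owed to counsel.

First $180,000 at 42% = $75,600.00
Next $126,000 at 37.5% = $47,250.00
Next $157,000 at 32.5% = $51,025.00
Next $125,500 at 28.5% = $35,767.50
Next $176,000 at 19% = $33,440.00
Remaining $138,100 at 10% = $13,810.00
Fee: $75,600.00 + $47,250.00 + $51,025.00 + $35,767.50 + $33,440.00 + $13,810.00 = $256,892.50

$256,892.50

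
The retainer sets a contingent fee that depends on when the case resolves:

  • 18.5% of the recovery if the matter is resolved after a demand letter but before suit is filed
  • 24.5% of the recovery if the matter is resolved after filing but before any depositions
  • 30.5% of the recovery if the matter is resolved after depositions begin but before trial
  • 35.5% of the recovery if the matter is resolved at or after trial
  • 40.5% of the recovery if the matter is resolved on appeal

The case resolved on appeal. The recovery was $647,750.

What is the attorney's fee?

The matter resolved on appeal, so the 40.5% rate applies.
$647,750 × 40.5% = $262,338.75

$262,338.75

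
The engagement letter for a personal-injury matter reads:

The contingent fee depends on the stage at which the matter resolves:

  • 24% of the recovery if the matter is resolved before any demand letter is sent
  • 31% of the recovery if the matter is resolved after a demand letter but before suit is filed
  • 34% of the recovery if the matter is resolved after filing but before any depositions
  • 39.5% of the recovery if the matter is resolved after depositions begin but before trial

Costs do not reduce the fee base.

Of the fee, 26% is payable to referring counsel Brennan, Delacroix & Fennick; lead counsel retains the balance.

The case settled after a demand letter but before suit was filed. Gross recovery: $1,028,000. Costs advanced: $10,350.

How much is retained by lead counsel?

Fee base is the gross recovery, $1,028,000; costs are reimbursed separately.
The matter settled after a demand letter but before suit was filed, so the 31% rate applies.
$1,028,000 × 31% = $318,680.00
Referral share: 26% of $318,680.00 = $82,856.80; lead counsel retains $318,680.00 − $82,856.80 = $235,823.20.

$235,823.20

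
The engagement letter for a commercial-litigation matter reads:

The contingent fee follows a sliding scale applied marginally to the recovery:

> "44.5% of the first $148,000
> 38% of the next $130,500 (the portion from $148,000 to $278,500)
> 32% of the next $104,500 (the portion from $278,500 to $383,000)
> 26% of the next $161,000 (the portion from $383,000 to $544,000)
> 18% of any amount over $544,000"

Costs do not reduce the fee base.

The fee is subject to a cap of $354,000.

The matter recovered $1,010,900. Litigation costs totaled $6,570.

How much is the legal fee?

$274,792.00

Fee base is the gross recovery, $1,010,900; costs are reimbursed separately.
First $148,000 at 44.5% = $65,860.00
Next $130,500 at 38% = $49,590.00
Next $104,500 at 32% = $33,440.00
Next $161,000 at 26% = $41,860.00
Remaining $466,900 at 18% = $84,042.00
Fee: $65,860.00 + $49,590.00 + $33,440.00 + $41,860.00 + $84,042.00 = $274,792.00
$274,792.00 is under the $354,000 cap.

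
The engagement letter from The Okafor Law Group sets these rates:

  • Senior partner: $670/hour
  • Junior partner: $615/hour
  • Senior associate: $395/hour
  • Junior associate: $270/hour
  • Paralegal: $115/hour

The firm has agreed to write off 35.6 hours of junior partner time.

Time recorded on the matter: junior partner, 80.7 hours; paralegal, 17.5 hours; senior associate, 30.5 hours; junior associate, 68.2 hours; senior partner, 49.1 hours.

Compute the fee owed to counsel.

$93,107.50

Senior partner: 49.1 × $670 = $32,897.00
Junior partner: 80.7 × $615 = $49,630.50
Senior associate: 30.5 × $395 = $12,047.50
Junior associate: 68.2 × $270 = $18,414.00
Paralegal: 17.5 × $115 = $2,012.50
Subtotal: $115,001.50
Write-off: 35.6 × $615 = $21,894.00
Total: $115,001.50 − $21,894.00 = $93,107.50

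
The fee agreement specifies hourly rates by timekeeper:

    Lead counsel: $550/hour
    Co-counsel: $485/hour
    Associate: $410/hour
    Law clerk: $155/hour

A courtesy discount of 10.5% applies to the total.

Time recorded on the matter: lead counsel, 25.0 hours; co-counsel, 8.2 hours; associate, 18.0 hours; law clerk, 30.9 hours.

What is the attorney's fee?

$26,757.37

Lead counsel: 25.0 × $550 = $13,750.00
Co-counsel: 8.2 × $485 = $3,977.00
Associate: 18.0 × $410 = $7,380.00
Law clerk: 30.9 × $155 = $4,789.50
Subtotal: $29,896.50
Less 10.5% discount: −$3,139.13
Total: $29,896.50 − $3,139.13 = $26,757.37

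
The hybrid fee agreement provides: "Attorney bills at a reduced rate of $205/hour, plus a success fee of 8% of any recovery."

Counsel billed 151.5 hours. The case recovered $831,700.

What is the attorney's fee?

$97,593.50

Hourly: 151.5 × $205 = $31,057.50
Success fee: 8% of $831,700 = $66,536.00
Total: $31,057.50 + $66,536.00 = $97,593.50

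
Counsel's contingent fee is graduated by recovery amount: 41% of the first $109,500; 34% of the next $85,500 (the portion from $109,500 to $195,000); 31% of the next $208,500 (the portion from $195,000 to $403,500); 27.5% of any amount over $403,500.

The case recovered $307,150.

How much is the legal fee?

$108,731.50

First $109,500 at 41% = $44,895.00
Next $85,500 at 34% = $29,070.00
Remaining $112,150 at 31% = $34,766.50
Fee: $44,895.00 + $29,070.00 + $34,766.50 = $108,731.50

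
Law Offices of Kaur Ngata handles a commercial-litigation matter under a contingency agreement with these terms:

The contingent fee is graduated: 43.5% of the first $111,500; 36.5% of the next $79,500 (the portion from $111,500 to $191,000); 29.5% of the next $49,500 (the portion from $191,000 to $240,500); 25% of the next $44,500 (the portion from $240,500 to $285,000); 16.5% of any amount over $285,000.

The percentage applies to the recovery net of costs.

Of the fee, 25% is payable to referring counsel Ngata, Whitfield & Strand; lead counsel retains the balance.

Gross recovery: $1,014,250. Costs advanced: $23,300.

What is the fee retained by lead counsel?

$164,796.94

Fee base (net of costs): $1,014,250 − $23,300 = $990,950
First $111,500 at 43.5% = $48,502.50
Next $79,500 at 36.5% = $29,017.50
Next $49,500 at 29.5% = $14,602.50
Next $44,500 at 25% = $11,125.00
Remaining $705,950 at 16.5% = $116,481.75
Fee: $48,502.50 + $29,017.50 + $14,602.50 + $11,125.00 + $116,481.75 = $219,729.25
Referral share: 25% of $219,729.25 = $54,932.31; lead counsel retains $219,729.25 − $54,932.31 = $164,796.94.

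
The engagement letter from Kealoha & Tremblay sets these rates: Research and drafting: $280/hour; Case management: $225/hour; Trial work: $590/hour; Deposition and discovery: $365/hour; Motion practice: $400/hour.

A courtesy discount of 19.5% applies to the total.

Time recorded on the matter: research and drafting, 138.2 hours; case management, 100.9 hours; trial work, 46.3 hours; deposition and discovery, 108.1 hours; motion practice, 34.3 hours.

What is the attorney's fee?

$114,223.06

Research and drafting: 138.2 × $280 = $38,696.00
Case management: 100.9 × $225 = $22,702.50
Trial work: 46.3 × $590 = $27,317.00
Deposition and discovery: 108.1 × $365 = $39,456.50
Motion practice: 34.3 × $400 = $13,720.00
Subtotal: $141,892.00
Less 19.5% discount: −$27,668.94
Total: $141,892.00 − $27,668.94 = $114,223.06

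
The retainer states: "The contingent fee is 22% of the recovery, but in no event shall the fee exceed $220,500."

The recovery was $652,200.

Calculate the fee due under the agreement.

22% of $652,200 = $143,484.00
That is under the $220,500 cap.

$143,484.00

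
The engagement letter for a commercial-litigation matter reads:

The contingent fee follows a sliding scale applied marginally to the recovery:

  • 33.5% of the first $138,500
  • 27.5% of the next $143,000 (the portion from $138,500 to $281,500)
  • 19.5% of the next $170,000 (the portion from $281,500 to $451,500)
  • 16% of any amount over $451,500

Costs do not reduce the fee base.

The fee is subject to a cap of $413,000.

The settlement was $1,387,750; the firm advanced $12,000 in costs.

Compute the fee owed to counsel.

Fee base is the gross recovery, $1,387,750; costs are reimbursed separately.
First $138,500 at 33.5% = $46,397.50
Next $143,000 at 27.5% = $39,325.00
Next $170,000 at 19.5% = $33,150.00
Remaining $936,250 at 16% = $149,800.00
Fee: $46,397.50 + $39,325.00 + $33,150.00 + $149,800.00 = $268,672.50
$268,672.50 is under the $413,000 cap.

$268,672.50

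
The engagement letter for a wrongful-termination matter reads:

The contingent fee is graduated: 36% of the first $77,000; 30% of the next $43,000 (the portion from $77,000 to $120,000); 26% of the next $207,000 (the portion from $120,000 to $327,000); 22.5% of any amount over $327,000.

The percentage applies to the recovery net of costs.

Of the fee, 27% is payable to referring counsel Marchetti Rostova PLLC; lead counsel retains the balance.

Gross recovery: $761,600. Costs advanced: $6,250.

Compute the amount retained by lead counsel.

Fee base (net of costs): $761,600 − $6,250 = $755,350
First $77,000 at 36% = $27,720.00
Next $43,000 at 30% = $12,900.00
Next $207,000 at 26% = $53,820.00
Remaining $428,350 at 22.5% = $96,378.75
Fee: $27,720.00 + $12,900.00 + $53,820.00 + $96,378.75 = $190,818.75
Referral share: 27% of $190,818.75 = $51,521.06; lead counsel retains $190,818.75 − $51,521.06 = $139,297.69.

$139,297.69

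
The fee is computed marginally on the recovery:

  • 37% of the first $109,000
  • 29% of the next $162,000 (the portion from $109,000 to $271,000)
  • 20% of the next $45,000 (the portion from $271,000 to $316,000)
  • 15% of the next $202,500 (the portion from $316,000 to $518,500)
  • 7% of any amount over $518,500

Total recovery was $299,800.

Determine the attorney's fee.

First $109,000 at 37% = $40,330.00
Next $162,000 at 29% = $46,980.00
Remaining $28,800 at 20% = $5,760.00
Fee: $40,330.00 + $46,980.00 + $5,760.00 = $93,070.00

$93,070.00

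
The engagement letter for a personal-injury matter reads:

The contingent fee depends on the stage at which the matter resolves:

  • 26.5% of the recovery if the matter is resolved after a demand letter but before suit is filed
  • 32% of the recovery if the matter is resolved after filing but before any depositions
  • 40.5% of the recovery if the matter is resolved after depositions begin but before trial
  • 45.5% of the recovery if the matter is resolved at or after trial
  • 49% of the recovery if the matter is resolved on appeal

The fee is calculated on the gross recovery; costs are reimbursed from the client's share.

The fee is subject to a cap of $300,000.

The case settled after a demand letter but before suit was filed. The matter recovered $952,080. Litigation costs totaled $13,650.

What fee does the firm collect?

Fee base is the gross recovery, $952,080; costs are reimbursed separately.
The matter settled after a demand letter but before suit was filed, so the 26.5% rate applies.
$952,080 × 26.5% = $252,301.20
$252,301.20 is under the $300,000 cap.

$252,301.20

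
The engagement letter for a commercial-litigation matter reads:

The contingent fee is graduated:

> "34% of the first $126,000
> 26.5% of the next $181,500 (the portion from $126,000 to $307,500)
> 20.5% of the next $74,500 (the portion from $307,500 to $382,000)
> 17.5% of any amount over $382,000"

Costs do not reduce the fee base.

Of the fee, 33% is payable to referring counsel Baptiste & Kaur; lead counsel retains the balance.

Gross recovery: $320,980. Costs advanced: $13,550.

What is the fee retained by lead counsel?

Fee base is the gross recovery, $320,980; costs are reimbursed separately.
First $126,000 at 34% = $42,840.00
Next $181,500 at 26.5% = $48,097.50
Remaining $13,480 at 20.5% = $2,763.40
Fee: $42,840.00 + $48,097.50 + $2,763.40 = $93,700.90
Referral share: 33% of $93,700.90 = $30,921.30; lead counsel retains $93,700.90 − $30,921.30 = $62,779.60.

$62,779.60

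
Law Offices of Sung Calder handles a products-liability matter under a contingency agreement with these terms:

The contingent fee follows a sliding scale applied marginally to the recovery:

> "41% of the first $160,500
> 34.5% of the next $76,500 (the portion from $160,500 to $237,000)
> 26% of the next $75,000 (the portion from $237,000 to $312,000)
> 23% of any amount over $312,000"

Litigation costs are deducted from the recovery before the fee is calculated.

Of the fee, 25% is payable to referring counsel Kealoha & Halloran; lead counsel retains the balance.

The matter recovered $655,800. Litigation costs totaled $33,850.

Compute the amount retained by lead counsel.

$137,239.50

Fee base (net of costs): $655,800 − $33,850 = $621,950
First $160,500 at 41% = $65,805.00
Next $76,500 at 34.5% = $26,392.50
Next $75,000 at 26% = $19,500.00
Remaining $309,950 at 23% = $71,288.50
Fee: $65,805.00 + $26,392.50 + $19,500.00 + $71,288.50 = $182,986.00
Referral share: 25% of $182,986.00 = $45,746.50; lead counsel retains $182,986.00 − $45,746.50 = $137,239.50.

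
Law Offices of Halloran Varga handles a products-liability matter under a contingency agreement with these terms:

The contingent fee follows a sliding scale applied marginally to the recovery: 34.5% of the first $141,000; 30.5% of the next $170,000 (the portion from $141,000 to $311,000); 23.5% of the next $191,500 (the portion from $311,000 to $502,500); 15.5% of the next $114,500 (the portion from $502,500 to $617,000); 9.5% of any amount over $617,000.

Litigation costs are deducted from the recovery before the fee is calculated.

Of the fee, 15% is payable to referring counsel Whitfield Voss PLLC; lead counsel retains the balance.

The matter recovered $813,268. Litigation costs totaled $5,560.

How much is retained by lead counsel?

$154,157.92

Fee base (net of costs): $813,268 − $5,560 = $807,708
First $141,000 at 34.5% = $48,645.00
Next $170,000 at 30.5% = $51,850.00
Next $191,500 at 23.5% = $45,002.50
Next $114,500 at 15.5% = $17,747.50
Remaining $190,708 at 9.5% = $18,117.26
Fee: $48,645.00 + $51,850.00 + $45,002.50 + $17,747.50 + $18,117.26 = $181,362.26
Referral share: 15% of $181,362.26 = $27,204.34; lead counsel retains $181,362.26 − $27,204.34 = $154,157.92.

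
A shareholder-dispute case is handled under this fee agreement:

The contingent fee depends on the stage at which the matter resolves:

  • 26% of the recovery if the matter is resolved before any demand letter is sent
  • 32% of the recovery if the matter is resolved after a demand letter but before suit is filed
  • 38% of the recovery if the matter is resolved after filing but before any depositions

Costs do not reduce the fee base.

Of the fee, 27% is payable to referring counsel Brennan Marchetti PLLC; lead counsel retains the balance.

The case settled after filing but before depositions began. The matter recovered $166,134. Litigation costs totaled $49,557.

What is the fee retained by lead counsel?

Fee base is the gross recovery, $166,134; costs are reimbursed separately.
The matter settled after filing but before depositions began, so the 38% rate applies.
$166,134 × 38% = $63,130.92
Referral share: 27% of $63,130.92 = $17,045.35; lead counsel retains $63,130.92 − $17,045.35 = $46,085.57.

$46,085.57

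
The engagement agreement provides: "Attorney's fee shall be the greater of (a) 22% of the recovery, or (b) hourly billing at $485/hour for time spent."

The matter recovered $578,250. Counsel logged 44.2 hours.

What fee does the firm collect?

$127,215.00

(a) 22% of $578,250 = $127,215.00
(b) 44.2 × $485 = $21,437.00
The greater is (a): $127,215.00.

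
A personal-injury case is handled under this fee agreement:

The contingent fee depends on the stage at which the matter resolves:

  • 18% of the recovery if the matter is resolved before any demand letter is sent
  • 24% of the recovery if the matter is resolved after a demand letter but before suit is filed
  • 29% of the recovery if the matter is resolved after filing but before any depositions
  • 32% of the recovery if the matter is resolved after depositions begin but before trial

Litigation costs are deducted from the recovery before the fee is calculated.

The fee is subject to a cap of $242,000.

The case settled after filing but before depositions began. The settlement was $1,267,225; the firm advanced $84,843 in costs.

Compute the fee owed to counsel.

$242,000.00

Fee base (net of costs): $1,267,225 − $84,843 = $1,182,382
The matter settled after filing but before depositions began, so the 29% rate applies.
$1,182,382 × 29% = $342,890.78
$342,890.78 exceeds the $242,000 cap, so the fee is capped at $242,000.00.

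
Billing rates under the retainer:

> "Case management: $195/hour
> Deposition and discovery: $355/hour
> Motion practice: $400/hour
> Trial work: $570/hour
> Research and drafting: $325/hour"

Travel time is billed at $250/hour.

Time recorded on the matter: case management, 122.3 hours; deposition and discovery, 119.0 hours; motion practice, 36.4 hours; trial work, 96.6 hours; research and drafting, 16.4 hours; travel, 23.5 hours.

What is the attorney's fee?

Case management: 122.3 × $195 = $23,848.50
Deposition and discovery: 119.0 × $355 = $42,245.00
Motion practice: 36.4 × $400 = $14,560.00
Trial work: 96.6 × $570 = $55,062.00
Research and drafting: 16.4 × $325 = $5,330.00
Subtotal: $23,848.50 + $42,245.00 + $14,560.00 + $55,062.00 + $5,330.00 = $141,045.50
Travel: 23.5 × $250 = $5,875.00
Total: $141,045.50 + $5,875.00 = $146,920.50

$146,920.50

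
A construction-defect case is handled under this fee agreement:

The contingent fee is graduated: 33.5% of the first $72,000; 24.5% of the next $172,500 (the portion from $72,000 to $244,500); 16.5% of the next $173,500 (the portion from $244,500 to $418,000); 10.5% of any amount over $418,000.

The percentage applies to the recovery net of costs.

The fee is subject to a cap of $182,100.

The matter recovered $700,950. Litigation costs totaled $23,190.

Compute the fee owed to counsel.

Fee base (net of costs): $700,950 − $23,190 = $677,760
First $72,000 at 33.5% = $24,120.00
Next $172,500 at 24.5% = $42,262.50
Next $173,500 at 16.5% = $28,627.50
Remaining $259,760 at 10.5% = $27,274.80
Fee: $24,120.00 + $42,262.50 + $28,627.50 + $27,274.80 = $122,284.80
$122,284.80 is under the $182,100 cap.

$122,284.80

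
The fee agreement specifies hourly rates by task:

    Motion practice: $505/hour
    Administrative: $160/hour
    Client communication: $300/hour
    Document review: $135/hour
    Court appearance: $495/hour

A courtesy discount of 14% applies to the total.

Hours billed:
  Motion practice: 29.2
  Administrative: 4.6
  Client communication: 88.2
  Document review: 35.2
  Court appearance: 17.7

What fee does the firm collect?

Motion practice: 29.2 × $505 = $14,746.00
Administrative: 4.6 × $160 = $736.00
Client communication: 88.2 × $300 = $26,460.00
Document review: 35.2 × $135 = $4,752.00
Court appearance: 17.7 × $495 = $8,761.50
Subtotal: $55,455.50
Less 14% discount: −$7,763.77
Total: $55,455.50 − $7,763.77 = $47,691.73

$47,691.73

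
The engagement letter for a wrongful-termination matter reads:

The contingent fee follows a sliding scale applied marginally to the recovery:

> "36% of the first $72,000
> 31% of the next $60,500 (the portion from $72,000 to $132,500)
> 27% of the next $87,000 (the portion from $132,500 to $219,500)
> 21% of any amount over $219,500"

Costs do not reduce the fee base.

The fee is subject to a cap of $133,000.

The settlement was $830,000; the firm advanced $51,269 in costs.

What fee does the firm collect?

Fee base is the gross recovery, $830,000; costs are reimbursed separately.
First $72,000 at 36% = $25,920.00
Next $60,500 at 31% = $18,755.00
Next $87,000 at 27% = $23,490.00
Remaining $610,500 at 21% = $128,205.00
Fee: $25,920.00 + $18,755.00 + $23,490.00 + $128,205.00 = $196,370.00
$196,370.00 exceeds the $133,000 cap, so the fee is capped at $133,000.00.

$133,000.00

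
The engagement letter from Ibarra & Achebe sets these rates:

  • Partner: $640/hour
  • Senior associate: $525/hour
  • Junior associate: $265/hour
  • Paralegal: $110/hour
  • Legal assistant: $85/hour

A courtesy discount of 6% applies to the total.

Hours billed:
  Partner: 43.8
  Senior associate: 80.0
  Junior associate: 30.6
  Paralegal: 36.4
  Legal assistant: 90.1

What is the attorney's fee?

Partner: 43.8 × $640 = $28,032.00
Senior associate: 80.0 × $525 = $42,000.00
Junior associate: 30.6 × $265 = $8,109.00
Paralegal: 36.4 × $110 = $4,004.00
Legal assistant: 90.1 × $85 = $7,658.50
Subtotal: $89,803.50
Less 6% discount: −$5,388.21
Total: $89,803.50 − $5,388.21 = $84,415.29

$84,415.29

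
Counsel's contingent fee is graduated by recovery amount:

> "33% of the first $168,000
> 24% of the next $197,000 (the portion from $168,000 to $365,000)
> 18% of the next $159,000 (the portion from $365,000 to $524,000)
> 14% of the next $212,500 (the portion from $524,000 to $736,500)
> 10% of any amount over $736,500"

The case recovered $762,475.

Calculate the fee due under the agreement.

$163,687.50

First $168,000 at 33% = $55,440.00
Next $197,000 at 24% = $47,280.00
Next $159,000 at 18% = $28,620.00
Next $212,500 at 14% = $29,750.00
Remaining $25,975 at 10% = $2,597.50
Fee: $55,440.00 + $47,280.00 + $28,620.00 + $29,750.00 + $2,597.50 = $163,687.50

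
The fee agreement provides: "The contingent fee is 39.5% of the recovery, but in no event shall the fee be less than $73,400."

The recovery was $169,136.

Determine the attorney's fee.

$73,400.00

39.5% of $169,136 = $66,808.72
That is below the $73,400 minimum, so the minimum applies.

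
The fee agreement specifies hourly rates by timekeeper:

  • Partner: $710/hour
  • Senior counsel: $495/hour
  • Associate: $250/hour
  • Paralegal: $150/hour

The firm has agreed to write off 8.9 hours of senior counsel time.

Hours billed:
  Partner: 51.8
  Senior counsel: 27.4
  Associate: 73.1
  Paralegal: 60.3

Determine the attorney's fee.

$73,255.50

Partner: 51.8 × $710 = $36,778.00
Senior counsel: 27.4 × $495 = $13,563.00
Associate: 73.1 × $250 = $18,275.00
Paralegal: 60.3 × $150 = $9,045.00
Subtotal: $77,661.00
Write-off: 8.9 × $495 = $4,405.50
Total: $77,661.00 − $4,405.50 = $73,255.50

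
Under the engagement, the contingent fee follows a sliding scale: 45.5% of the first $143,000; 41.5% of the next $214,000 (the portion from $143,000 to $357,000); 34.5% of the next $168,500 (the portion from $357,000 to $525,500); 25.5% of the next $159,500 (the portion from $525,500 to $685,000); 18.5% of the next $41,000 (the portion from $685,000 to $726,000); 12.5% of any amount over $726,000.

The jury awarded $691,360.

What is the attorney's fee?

$253,856.60

First $143,000 at 45.5% = $65,065.00
Next $214,000 at 41.5% = $88,810.00
Next $168,500 at 34.5% = $58,132.50
Next $159,500 at 25.5% = $40,672.50
Remaining $6,360 at 18.5% = $1,176.60
Fee: $65,065.00 + $88,810.00 + $58,132.50 + $40,672.50 + $1,176.60 = $253,856.60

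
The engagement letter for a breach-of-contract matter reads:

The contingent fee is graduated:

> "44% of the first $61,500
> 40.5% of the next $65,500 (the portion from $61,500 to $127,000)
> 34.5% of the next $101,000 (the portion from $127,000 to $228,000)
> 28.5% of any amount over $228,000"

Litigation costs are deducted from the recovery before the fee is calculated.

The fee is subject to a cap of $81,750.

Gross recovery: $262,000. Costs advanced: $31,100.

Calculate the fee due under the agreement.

$81,750.00

Fee base (net of costs): $262,000 − $31,100 = $230,900
First $61,500 at 44% = $27,060.00
Next $65,500 at 40.5% = $26,527.50
Next $101,000 at 34.5% = $34,845.00
Remaining $2,900 at 28.5% = $826.50
Fee: $27,060.00 + $26,527.50 + $34,845.00 + $826.50 = $89,259.00
$89,259.00 exceeds the $81,750 cap, so the fee is capped at $81,750.00.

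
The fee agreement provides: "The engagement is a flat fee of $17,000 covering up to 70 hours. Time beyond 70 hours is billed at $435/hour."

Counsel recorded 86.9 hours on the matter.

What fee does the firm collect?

$24,351.50

Flat fee: $17,000.00
Excess hours: 86.9 − 70 = 16.9
Overrun: 16.9 × $435 = $7,351.50
Total: $17,000.00 + $7,351.50 = $24,351.50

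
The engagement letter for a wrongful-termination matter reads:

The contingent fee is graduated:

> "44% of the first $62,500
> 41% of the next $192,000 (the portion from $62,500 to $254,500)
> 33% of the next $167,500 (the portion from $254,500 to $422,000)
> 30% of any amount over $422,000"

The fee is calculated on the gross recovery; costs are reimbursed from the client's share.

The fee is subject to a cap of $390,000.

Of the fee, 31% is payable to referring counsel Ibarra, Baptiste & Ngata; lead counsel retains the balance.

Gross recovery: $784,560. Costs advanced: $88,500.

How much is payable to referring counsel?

Fee base is the gross recovery, $784,560; costs are reimbursed separately.
First $62,500 at 44% = $27,500.00
Next $192,000 at 41% = $78,720.00
Next $167,500 at 33% = $55,275.00
Remaining $362,560 at 30% = $108,768.00
Fee: $27,500.00 + $78,720.00 + $55,275.00 + $108,768.00 = $270,263.00
$270,263.00 is under the $390,000 cap.
Referral share: 31% of $270,263.00 = $83,781.53; lead counsel retains $270,263.00 − $83,781.53 = $186,481.47.

$83,781.53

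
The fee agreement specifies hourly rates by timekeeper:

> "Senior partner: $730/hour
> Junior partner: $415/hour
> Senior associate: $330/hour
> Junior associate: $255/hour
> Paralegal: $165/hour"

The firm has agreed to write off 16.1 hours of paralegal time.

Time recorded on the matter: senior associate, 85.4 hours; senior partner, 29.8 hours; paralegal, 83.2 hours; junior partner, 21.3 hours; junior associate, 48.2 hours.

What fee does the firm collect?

Senior partner: 29.8 × $730 = $21,754.00
Junior partner: 21.3 × $415 = $8,839.50
Senior associate: 85.4 × $330 = $28,182.00
Junior associate: 48.2 × $255 = $12,291.00
Paralegal: 83.2 × $165 = $13,728.00
Subtotal: $84,794.50
Write-off: 16.1 × $165 = $2,656.50
Total: $84,794.50 − $2,656.50 = $82,138.00

$82,138.00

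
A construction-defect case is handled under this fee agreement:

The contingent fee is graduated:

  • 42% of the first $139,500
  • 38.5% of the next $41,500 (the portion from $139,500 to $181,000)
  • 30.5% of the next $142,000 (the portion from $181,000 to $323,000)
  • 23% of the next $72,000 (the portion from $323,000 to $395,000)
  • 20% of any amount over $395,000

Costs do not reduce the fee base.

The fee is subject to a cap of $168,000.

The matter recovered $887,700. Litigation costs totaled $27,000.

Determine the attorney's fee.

$168,000.00

Fee base is the gross recovery, $887,700; costs are reimbursed separately.
First $139,500 at 42% = $58,590.00
Next $41,500 at 38.5% = $15,977.50
Next $142,000 at 30.5% = $43,310.00
Next $72,000 at 23% = $16,560.00
Remaining $492,700 at 20% = $98,540.00
Fee: $58,590.00 + $15,977.50 + $43,310.00 + $16,560.00 + $98,540.00 = $232,977.50
$232,977.50 exceeds the $168,000 cap, so the fee is capped at $168,000.00.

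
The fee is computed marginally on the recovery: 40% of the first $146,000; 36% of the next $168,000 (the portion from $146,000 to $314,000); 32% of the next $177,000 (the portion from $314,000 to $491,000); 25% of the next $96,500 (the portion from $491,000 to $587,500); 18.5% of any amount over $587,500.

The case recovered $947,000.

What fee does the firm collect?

First $146,000 at 40% = $58,400.00
Next $168,000 at 36% = $60,480.00
Next $177,000 at 32% = $56,640.00
Next $96,500 at 25% = $24,125.00
Remaining $359,500 at 18.5% = $66,507.50
Fee: $58,400.00 + $60,480.00 + $56,640.00 + $24,125.00 + $66,507.50 = $266,152.50

$266,152.50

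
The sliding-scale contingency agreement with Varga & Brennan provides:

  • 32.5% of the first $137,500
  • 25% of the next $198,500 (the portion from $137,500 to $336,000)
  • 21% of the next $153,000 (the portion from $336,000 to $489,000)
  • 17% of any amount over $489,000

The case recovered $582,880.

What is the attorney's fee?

First $137,500 at 32.5% = $44,687.50
Next $198,500 at 25% = $49,625.00
Next $153,000 at 21% = $32,130.00
Remaining $93,880 at 17% = $15,959.60
Fee: $44,687.50 + $49,625.00 + $32,130.00 + $15,959.60 = $142,402.10

$142,402.10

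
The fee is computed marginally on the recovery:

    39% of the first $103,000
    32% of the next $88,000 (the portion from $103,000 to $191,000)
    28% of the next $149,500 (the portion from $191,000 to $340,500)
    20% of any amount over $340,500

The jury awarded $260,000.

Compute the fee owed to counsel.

$87,650.00

First $103,000 at 39% = $40,170.00
Next $88,000 at 32% = $28,160.00
Remaining $69,000 at 28% = $19,320.00
Fee: $40,170.00 + $28,160.00 + $19,320.00 = $87,650.00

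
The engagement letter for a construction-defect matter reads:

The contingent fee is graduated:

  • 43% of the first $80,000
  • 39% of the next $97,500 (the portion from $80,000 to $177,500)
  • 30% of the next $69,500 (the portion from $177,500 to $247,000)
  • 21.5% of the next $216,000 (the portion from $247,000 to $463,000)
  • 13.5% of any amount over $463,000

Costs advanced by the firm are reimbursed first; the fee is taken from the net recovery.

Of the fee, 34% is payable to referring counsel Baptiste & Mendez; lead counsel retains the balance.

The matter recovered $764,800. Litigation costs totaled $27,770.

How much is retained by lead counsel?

Fee base (net of costs): $764,800 − $27,770 = $737,030
First $80,000 at 43% = $34,400.00
Next $97,500 at 39% = $38,025.00
Next $69,500 at 30% = $20,850.00
Next $216,000 at 21.5% = $46,440.00
Remaining $274,030 at 13.5% = $36,994.05
Fee: $34,400.00 + $38,025.00 + $20,850.00 + $46,440.00 + $36,994.05 = $176,709.05
Referral share: 34% of $176,709.05 = $60,081.08; lead counsel retains $176,709.05 − $60,081.08 = $116,627.97.

$116,627.97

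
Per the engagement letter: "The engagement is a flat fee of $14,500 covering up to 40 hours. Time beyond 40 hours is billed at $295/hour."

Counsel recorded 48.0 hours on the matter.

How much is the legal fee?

Flat fee: $14,500.00
Excess hours: 48.0 − 40 = 8.0
Overrun: 8.0 × $295 = $2,360.00
Total: $14,500.00 + $2,360.00 = $16,860.00

$16,860.00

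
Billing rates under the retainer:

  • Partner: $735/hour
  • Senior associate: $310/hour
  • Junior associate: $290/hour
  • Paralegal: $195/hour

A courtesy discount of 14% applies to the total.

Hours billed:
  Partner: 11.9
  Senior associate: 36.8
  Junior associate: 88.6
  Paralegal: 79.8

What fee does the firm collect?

Partner: 11.9 × $735 = $8,746.50
Senior associate: 36.8 × $310 = $11,408.00
Junior associate: 88.6 × $290 = $25,694.00
Paralegal: 79.8 × $195 = $15,561.00
Subtotal: $61,409.50
Less 14% discount: −$8,597.33
Total: $61,409.50 − $8,597.33 = $52,812.17

$52,812.17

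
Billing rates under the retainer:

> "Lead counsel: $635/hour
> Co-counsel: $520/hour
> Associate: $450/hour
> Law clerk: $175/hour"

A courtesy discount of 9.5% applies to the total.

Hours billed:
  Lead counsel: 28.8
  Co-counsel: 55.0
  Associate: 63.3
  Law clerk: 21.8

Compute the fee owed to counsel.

Lead counsel: 28.8 × $635 = $18,288.00
Co-counsel: 55.0 × $520 = $28,600.00
Associate: 63.3 × $450 = $28,485.00
Law clerk: 21.8 × $175 = $3,815.00
Subtotal: $79,188.00
Less 9.5% discount: −$7,522.86
Total: $79,188.00 − $7,522.86 = $71,665.14

$71,665.14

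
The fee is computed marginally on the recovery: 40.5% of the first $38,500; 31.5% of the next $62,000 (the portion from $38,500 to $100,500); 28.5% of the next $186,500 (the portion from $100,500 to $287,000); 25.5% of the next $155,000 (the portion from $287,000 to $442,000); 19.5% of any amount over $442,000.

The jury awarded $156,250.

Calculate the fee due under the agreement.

$51,011.25

First $38,500 at 40.5% = $15,592.50
Next $62,000 at 31.5% = $19,530.00
Remaining $55,750 at 28.5% = $15,888.75
Fee: $15,592.50 + $19,530.00 + $15,888.75 = $51,011.25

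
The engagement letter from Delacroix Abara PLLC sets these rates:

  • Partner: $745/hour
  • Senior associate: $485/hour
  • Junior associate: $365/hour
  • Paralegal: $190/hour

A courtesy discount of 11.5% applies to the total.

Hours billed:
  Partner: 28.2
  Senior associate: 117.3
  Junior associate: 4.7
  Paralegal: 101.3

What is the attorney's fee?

$87,492.87

Partner: 28.2 × $745 = $21,009.00
Senior associate: 117.3 × $485 = $56,890.50
Junior associate: 4.7 × $365 = $1,715.50
Paralegal: 101.3 × $190 = $19,247.00
Subtotal: $98,862.00
Less 11.5% discount: −$11,369.13
Total: $98,862.00 − $11,369.13 = $87,492.87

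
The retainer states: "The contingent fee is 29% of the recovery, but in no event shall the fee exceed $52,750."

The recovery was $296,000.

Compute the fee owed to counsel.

29% of $296,000 = $85,840.00
That exceeds the $52,750 cap, so the fee is capped at $52,750.

$52,750.00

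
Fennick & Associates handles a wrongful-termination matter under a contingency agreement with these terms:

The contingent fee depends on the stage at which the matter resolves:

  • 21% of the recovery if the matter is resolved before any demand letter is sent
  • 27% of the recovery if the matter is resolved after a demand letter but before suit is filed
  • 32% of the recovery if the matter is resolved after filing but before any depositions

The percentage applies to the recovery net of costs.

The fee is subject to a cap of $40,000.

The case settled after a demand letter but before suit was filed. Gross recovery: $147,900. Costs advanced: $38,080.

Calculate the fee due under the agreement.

$29,651.40

Fee base (net of costs): $147,900 − $38,080 = $109,820
The matter settled after a demand letter but before suit was filed, so the 27% rate applies.
$109,820 × 27% = $29,651.40
$29,651.40 is under the $40,000 cap.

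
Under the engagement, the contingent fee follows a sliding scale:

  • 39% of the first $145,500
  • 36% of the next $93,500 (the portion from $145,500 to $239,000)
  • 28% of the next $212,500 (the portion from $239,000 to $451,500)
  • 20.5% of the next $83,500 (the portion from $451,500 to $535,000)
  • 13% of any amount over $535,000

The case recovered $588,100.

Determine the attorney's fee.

$173,925.50

First $145,500 at 39% = $56,745.00
Next $93,500 at 36% = $33,660.00
Next $212,500 at 28% = $59,500.00
Next $83,500 at 20.5% = $17,117.50
Remaining $53,100 at 13% = $6,903.00
Fee: $56,745.00 + $33,660.00 + $59,500.00 + $17,117.50 + $6,903.00 = $173,925.50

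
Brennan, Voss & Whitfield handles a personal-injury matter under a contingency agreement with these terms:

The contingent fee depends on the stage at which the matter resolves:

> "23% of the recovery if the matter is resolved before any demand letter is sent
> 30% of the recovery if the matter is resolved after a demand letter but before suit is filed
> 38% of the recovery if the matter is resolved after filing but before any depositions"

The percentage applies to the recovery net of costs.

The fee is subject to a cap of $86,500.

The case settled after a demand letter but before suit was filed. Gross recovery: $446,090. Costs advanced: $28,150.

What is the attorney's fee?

$86,500.00

Fee base (net of costs): $446,090 − $28,150 = $417,940
The matter settled after a demand letter but before suit was filed, so the 30% rate applies.
$417,940 × 30% = $125,382.00
$125,382.00 exceeds the $86,500 cap, so the fee is capped at $86,500.00.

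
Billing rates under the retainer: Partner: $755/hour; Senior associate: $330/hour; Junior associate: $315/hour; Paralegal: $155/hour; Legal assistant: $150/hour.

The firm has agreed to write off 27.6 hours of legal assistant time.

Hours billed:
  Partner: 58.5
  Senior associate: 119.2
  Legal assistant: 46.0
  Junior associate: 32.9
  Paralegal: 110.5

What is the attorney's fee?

Partner: 58.5 × $755 = $44,167.50
Senior associate: 119.2 × $330 = $39,336.00
Junior associate: 32.9 × $315 = $10,363.50
Paralegal: 110.5 × $155 = $17,127.50
Legal assistant: 46.0 × $150 = $6,900.00
Subtotal: $117,894.50
Write-off: 27.6 × $150 = $4,140.00
Total: $117,894.50 − $4,140.00 = $113,754.50

$113,754.50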